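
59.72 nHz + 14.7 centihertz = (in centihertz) 14.7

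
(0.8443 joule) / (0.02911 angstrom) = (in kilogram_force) 2.958e+10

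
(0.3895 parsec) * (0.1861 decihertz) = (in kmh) 8.052e+14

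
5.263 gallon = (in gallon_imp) 4.382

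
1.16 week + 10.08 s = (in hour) 194.9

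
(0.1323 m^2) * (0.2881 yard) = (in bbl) 0.2192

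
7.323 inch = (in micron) 1.86e+05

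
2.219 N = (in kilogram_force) 0.2263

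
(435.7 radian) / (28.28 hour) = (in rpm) 0.04087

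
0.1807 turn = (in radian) 1.135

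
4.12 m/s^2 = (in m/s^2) 4.12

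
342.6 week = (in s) 2.072e+08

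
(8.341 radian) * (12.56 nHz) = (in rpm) 1e-06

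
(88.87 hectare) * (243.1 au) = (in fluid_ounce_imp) 1.137e+24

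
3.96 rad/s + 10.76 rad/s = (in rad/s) 14.72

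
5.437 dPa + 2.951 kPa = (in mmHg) 22.14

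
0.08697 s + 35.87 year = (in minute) 1.885e+07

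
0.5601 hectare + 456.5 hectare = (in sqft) 4.92e+07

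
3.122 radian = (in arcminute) 1.073e+04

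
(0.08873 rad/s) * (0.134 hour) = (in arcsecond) 8.829e+06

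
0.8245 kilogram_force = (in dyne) 8.086e+05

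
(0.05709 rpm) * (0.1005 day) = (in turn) 8.262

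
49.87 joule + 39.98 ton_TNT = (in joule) 1.673e+11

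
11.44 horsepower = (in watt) 8531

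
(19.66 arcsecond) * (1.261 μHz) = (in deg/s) 6.886e-09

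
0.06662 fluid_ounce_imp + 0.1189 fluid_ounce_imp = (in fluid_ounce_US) 0.1782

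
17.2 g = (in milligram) 1.72e+04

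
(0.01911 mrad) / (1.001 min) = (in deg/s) 1.823e-05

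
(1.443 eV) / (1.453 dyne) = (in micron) 1.591e-08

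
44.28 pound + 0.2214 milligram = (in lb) 44.28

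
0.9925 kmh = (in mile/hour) 0.6167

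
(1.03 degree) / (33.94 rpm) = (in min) 8.43e-05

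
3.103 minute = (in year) 5.904e-06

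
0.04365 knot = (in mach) 6.595e-05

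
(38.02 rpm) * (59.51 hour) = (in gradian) 5.43e+07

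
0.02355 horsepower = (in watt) 17.56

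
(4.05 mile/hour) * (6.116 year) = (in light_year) 3.691e-08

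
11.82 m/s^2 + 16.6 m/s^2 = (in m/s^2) 28.42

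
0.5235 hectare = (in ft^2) 5.635e+04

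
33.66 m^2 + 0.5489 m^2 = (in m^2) 34.21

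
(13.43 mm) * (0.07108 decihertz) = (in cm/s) 0.009546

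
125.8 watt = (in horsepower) 0.1687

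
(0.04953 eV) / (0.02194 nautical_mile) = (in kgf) 1.992e-23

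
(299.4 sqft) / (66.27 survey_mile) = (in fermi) 2.608e+11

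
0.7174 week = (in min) 7231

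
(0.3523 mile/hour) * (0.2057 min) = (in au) 1.299e-11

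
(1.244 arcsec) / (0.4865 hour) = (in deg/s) 1.973e-07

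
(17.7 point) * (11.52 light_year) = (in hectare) 6.805e+10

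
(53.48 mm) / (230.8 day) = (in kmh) 9.655e-09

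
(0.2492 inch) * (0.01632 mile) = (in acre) 4.108e-05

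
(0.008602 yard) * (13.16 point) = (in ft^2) 0.0003931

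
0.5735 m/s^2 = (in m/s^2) 0.5735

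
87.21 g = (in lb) 0.1923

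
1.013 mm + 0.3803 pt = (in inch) 0.04516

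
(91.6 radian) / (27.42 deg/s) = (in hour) 0.05317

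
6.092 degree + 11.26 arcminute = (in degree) 6.28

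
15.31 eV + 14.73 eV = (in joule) 4.813e-18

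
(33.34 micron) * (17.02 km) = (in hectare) 5.674e-05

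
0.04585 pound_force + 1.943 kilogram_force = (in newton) 19.26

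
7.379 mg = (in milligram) 7.379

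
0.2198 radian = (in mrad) 219.8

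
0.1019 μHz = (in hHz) 1.019e-09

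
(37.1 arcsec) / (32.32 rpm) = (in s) 5.314e-05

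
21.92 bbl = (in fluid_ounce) 1.178e+05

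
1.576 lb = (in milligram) 7.149e+05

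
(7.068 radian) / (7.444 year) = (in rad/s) 3.011e-08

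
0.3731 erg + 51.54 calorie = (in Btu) 0.2044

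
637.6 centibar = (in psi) 92.48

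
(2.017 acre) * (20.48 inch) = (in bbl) 2.671e+04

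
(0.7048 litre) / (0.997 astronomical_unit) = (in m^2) 4.725e-15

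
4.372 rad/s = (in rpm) 41.75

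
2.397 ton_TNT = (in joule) 1.003e+10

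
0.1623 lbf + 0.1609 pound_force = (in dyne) 1.438e+05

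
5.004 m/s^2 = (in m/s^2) 5.004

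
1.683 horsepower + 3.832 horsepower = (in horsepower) 5.515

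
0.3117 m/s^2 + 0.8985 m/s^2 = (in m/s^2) 1.21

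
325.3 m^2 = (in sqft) 3502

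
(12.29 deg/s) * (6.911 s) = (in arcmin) 5096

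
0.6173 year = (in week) 32.19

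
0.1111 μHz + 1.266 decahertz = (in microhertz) 1.266e+07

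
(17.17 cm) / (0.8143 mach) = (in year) 1.964e-11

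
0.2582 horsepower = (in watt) 192.5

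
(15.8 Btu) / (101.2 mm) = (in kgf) 1.68e+04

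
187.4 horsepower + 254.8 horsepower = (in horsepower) 442.2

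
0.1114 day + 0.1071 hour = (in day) 0.1159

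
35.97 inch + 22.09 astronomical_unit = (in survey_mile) 2.053e+09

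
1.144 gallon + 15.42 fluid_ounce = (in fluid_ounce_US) 161.9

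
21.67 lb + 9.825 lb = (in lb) 31.5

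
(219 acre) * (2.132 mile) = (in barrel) 1.913e+10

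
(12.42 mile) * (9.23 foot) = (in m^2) 5.623e+04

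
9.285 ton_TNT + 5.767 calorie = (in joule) 3.885e+10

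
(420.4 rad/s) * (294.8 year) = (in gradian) 2.488e+14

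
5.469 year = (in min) 2.875e+06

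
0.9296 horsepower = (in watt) 693.2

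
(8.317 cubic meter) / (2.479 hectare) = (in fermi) 3.355e+11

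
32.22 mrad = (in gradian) 2.051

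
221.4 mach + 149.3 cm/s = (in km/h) 2.714e+05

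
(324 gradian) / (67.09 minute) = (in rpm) 0.01207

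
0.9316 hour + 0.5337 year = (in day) 194.8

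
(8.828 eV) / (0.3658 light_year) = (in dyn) 4.087e-29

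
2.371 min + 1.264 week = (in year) 0.02425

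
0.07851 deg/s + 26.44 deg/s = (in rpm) 4.42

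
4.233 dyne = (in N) 4.233e-05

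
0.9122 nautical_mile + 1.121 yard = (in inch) 6.655e+04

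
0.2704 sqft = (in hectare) 2.512e-06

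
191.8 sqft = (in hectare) 0.001782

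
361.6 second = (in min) 6.027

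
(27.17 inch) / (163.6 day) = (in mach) 1.434e-10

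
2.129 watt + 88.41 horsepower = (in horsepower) 88.41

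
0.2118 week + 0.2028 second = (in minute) 2135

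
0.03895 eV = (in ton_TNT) 1.492e-30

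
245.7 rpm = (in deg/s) 1474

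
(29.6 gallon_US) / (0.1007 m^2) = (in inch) 43.81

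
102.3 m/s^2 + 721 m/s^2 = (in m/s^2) 823.3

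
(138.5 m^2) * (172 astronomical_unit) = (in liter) 3.564e+18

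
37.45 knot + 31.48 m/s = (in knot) 98.64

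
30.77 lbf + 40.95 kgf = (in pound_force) 121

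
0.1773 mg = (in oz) 6.254e-06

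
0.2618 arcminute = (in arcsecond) 15.71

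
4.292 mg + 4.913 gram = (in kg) 0.004917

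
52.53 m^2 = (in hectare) 0.005253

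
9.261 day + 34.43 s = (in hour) 222.3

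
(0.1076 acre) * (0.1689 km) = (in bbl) 4.626e+05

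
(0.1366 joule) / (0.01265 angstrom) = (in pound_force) 2.428e+10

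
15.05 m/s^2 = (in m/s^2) 15.05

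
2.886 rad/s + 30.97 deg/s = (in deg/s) 196.3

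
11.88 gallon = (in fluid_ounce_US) 1521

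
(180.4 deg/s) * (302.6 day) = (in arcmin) 2.83e+11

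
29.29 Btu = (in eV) 1.929e+23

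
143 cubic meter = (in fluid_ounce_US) 4.835e+06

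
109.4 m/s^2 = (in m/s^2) 109.4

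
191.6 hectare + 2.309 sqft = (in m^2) 1.916e+06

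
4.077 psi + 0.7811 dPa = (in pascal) 2.811e+04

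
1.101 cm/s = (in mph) 0.02463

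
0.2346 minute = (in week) 2.327e-05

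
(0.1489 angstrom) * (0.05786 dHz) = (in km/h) 3.102e-13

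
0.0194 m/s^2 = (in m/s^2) 0.0194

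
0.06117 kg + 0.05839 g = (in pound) 0.135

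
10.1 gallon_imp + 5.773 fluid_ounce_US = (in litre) 46.09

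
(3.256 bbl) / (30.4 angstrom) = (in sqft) 1.833e+09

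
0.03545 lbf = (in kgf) 0.01608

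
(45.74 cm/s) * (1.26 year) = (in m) 1.817e+07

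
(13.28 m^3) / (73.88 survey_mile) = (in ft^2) 0.001202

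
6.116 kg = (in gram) 6116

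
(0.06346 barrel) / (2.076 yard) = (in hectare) 5.315e-07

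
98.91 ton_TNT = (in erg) 4.138e+18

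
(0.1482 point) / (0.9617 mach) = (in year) 5.063e-15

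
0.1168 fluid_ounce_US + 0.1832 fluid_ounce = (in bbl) 5.58e-05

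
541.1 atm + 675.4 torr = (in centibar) 5.492e+04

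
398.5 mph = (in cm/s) 1.781e+04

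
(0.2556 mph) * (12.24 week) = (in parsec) 2.741e-11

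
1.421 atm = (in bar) 1.44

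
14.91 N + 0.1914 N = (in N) 15.1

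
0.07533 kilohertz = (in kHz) 0.07533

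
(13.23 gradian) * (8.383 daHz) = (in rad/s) 17.42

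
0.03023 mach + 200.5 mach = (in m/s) 6.828e+04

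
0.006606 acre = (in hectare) 0.002673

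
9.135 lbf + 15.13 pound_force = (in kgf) 11.01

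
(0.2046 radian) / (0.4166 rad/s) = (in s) 0.4911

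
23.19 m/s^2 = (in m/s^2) 23.19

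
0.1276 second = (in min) 0.002127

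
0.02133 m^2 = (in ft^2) 0.2296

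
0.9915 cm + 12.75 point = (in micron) 1.441e+04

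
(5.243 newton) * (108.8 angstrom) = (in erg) 0.5704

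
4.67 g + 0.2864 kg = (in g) 291.1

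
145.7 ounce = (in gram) 4131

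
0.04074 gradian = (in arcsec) 132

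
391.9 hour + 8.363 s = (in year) 0.04474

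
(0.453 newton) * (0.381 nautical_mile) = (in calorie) 76.4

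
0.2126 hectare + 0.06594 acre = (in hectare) 0.2393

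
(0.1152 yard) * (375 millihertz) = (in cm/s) 3.95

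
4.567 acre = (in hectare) 1.848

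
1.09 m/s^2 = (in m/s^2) 1.09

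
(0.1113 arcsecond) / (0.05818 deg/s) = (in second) 0.0005314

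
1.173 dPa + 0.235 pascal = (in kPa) 0.0003523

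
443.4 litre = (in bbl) 2.789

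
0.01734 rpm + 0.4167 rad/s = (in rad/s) 0.4185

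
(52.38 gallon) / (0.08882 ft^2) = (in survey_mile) 0.01493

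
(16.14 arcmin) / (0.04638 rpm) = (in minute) 0.01611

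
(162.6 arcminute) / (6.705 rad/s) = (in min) 0.0001176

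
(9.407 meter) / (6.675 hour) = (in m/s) 0.0003915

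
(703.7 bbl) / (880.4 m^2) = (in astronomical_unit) 8.495e-13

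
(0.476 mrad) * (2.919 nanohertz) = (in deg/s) 7.961e-11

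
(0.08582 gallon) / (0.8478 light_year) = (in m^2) 4.05e-20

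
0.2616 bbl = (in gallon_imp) 9.149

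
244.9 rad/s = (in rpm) 2339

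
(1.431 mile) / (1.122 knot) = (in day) 0.04618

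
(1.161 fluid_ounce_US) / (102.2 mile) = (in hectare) 2.088e-14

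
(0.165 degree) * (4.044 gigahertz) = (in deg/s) 6.673e+08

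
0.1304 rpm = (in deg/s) 0.7824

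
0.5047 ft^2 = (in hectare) 4.689e-06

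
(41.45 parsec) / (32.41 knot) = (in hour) 2.131e+13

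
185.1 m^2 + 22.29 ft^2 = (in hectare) 0.01872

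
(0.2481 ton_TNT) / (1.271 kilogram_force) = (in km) 8.328e+04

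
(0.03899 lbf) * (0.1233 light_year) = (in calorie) 4.835e+13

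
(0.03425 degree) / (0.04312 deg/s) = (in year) 2.519e-08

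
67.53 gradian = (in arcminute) 3647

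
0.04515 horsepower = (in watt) 33.67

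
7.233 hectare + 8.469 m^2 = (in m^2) 7.234e+04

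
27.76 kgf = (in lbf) 61.2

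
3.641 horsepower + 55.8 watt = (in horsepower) 3.716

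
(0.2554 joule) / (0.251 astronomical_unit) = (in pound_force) 1.529e-12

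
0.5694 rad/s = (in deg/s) 32.62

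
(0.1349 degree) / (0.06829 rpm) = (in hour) 9.145e-05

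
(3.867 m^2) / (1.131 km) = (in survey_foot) 0.01122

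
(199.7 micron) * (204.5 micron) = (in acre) 1.009e-11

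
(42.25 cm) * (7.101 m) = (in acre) 0.0007414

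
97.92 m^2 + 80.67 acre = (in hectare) 32.66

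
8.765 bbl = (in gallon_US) 368.1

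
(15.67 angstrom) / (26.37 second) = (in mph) 1.329e-10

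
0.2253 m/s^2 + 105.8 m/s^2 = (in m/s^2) 106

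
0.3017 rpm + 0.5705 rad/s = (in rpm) 5.75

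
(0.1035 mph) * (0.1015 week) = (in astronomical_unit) 1.899e-08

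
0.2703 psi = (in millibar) 18.64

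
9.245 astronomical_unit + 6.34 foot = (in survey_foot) 4.537e+12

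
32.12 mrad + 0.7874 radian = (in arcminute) 2817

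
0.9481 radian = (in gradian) 60.36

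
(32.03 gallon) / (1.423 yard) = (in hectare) 9.318e-06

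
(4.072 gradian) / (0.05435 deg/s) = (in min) 1.124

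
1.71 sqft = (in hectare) 1.589e-05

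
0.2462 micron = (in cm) 2.462e-05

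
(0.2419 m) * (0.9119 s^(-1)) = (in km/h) 0.7941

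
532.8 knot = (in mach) 0.805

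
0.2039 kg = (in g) 203.9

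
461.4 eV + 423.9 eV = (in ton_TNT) 3.39e-26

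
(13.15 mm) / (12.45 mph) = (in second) 0.002363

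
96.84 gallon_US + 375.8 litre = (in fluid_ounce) 2.51e+04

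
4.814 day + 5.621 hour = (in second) 4.362e+05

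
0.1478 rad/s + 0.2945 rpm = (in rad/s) 0.1786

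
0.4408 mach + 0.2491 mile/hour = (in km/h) 540.7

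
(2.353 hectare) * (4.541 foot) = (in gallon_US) 8.604e+06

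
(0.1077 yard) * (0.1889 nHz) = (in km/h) 6.697e-11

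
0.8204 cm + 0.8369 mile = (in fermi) 1.347e+18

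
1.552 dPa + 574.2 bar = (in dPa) 5.742e+08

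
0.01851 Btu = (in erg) 1.953e+08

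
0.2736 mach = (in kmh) 335.4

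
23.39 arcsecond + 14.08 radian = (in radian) 14.08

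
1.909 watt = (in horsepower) 0.00256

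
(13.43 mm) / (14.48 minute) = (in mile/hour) 3.458e-05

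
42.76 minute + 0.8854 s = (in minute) 42.77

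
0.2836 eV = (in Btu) 4.307e-23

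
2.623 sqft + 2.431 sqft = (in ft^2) 5.054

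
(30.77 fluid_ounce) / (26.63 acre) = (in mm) 8.444e-06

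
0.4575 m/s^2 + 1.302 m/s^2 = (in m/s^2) 1.76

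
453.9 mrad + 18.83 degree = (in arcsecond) 1.614e+05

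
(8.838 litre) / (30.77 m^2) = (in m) 0.0002872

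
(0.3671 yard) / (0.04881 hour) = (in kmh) 0.006877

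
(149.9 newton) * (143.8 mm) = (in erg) 2.156e+08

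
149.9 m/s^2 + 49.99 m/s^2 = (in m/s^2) 199.9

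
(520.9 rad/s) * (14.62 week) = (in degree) 2.639e+11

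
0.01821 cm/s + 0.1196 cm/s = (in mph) 0.003083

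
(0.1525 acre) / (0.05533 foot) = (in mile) 22.74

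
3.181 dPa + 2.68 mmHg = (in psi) 0.05187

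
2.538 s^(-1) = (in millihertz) 2538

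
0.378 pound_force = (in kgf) 0.1715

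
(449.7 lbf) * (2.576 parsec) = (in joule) 1.59e+20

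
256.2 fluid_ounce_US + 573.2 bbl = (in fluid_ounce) 3.082e+06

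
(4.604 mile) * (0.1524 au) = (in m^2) 1.689e+14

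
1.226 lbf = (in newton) 5.454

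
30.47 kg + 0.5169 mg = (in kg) 30.47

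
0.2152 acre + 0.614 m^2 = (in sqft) 9381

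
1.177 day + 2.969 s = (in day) 1.177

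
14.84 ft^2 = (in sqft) 14.84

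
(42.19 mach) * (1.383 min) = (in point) 3.379e+09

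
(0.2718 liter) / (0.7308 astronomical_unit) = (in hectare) 2.486e-19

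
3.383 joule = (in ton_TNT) 8.086e-10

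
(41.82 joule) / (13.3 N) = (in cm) 314.4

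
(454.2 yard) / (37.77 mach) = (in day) 3.738e-07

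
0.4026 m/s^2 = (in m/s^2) 0.4026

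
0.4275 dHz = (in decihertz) 0.4275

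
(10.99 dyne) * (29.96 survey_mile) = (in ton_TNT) 1.266e-09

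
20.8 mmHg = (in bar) 0.02773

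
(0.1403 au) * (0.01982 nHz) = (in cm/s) 41.6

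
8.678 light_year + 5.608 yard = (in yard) 8.979e+16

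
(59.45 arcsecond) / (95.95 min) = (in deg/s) 2.868e-06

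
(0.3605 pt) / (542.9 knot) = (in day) 5.27e-12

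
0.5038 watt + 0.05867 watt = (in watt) 0.5625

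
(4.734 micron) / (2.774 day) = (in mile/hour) 4.418e-11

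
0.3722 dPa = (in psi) 5.398e-06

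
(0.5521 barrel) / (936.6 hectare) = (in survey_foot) 3.075e-08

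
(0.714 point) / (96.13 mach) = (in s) 7.695e-09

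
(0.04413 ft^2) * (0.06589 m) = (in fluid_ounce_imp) 9.507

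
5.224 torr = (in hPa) 6.965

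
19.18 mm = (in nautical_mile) 1.036e-05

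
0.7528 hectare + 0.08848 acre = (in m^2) 7886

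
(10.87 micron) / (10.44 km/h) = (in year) 1.189e-13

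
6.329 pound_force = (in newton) 28.15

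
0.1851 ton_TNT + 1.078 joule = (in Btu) 7.34e+05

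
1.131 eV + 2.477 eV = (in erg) 5.781e-12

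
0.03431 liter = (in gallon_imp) 0.007547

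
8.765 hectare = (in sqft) 9.435e+05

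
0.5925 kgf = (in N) 5.81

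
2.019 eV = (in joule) 3.235e-19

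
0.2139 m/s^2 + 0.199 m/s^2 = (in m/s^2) 0.4129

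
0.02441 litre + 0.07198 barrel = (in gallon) 3.03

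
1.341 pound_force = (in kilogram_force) 0.6083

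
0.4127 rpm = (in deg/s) 2.476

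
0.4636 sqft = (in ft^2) 0.4636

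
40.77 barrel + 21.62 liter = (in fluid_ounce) 2.199e+05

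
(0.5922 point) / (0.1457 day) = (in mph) 3.712e-08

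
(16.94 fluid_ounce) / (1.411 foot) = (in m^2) 0.001165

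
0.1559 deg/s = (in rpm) 0.02598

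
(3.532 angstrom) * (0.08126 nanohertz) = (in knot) 5.579e-20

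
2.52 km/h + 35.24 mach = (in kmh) 4.32e+04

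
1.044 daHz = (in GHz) 1.044e-08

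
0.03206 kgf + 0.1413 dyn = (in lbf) 0.07068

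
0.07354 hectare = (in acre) 0.1817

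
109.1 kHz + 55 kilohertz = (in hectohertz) 1641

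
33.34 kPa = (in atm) 0.329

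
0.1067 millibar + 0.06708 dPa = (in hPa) 0.1068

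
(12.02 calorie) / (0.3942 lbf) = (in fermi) 2.868e+16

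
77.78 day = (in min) 1.12e+05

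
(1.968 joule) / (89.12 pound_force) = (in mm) 4.964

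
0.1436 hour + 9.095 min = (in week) 0.001757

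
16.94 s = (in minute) 0.2823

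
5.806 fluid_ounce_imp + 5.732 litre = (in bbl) 0.03709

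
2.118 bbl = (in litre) 336.7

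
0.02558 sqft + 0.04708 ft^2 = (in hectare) 6.75e-07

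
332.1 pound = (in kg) 150.6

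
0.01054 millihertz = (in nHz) 1.054e+04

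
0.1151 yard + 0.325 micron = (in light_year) 1.112e-17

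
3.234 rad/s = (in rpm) 30.88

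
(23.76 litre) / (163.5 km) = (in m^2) 1.453e-07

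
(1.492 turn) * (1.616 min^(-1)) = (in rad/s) 0.2525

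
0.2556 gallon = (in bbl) 0.006086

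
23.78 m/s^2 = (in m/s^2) 23.78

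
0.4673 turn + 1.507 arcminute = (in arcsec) 6.057e+05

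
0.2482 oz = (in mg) 7036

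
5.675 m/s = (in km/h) 20.43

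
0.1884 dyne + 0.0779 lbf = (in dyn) 3.465e+04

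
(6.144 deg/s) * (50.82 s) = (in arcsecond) 1.124e+06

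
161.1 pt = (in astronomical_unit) 3.799e-13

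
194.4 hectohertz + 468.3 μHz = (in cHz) 1.944e+06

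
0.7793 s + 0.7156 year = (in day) 261.2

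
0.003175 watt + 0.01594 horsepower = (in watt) 11.89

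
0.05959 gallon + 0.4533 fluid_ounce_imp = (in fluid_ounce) 8.063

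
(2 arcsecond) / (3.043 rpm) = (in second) 3.043e-05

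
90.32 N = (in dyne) 9.032e+06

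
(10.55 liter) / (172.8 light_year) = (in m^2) 6.453e-21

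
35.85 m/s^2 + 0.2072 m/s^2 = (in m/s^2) 36.06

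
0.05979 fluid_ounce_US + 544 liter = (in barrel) 3.422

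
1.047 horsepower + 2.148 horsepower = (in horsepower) 3.195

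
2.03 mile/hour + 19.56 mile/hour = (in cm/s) 965.2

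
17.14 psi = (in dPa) 1.182e+06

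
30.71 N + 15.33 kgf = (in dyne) 1.81e+07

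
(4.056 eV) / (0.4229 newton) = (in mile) 9.548e-22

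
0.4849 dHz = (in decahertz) 0.004849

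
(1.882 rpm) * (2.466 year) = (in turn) 2.439e+06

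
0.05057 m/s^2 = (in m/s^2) 0.05057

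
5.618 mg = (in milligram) 5.618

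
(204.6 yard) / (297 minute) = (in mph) 0.02348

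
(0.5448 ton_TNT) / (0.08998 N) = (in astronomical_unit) 0.1693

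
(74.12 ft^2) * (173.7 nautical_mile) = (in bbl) 1.393e+07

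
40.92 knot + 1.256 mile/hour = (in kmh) 77.81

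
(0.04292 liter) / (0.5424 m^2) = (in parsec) 2.564e-21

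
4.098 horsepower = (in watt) 3056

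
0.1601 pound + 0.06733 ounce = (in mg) 7.453e+04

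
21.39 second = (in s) 21.39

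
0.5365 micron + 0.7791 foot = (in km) 0.0002375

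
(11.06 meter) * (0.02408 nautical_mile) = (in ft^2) 5309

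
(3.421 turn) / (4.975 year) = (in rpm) 1.308e-06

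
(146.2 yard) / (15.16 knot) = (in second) 17.14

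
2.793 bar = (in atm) 2.756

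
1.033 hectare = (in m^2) 1.033e+04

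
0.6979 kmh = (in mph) 0.4337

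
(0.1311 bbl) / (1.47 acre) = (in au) 2.342e-17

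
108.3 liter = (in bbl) 0.6812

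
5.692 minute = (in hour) 0.09487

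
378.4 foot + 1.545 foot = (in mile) 0.07196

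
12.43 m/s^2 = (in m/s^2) 12.43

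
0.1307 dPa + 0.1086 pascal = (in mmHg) 0.0009126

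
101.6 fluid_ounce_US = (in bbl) 0.0189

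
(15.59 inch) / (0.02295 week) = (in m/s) 2.853e-05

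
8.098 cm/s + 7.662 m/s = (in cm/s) 774.3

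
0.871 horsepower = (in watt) 649.5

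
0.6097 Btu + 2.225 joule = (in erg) 6.455e+09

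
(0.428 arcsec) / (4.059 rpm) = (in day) 5.65e-11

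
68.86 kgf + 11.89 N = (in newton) 687.2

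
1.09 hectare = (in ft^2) 1.173e+05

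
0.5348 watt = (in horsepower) 0.0007172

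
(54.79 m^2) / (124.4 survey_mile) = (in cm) 0.02737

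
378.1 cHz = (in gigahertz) 3.781e-09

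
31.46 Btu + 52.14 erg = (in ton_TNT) 7.933e-06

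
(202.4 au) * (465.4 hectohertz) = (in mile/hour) 3.152e+18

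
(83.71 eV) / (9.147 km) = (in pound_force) 3.296e-22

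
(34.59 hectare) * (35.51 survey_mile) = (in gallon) 5.222e+12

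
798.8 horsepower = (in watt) 5.957e+05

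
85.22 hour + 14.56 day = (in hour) 434.7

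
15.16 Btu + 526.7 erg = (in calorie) 3823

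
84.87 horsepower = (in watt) 6.329e+04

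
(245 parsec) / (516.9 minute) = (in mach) 7.159e+11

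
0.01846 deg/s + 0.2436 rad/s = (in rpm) 2.329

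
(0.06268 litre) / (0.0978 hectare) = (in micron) 0.06409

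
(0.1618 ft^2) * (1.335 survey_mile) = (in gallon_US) 8532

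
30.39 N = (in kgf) 3.099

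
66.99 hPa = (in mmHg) 50.25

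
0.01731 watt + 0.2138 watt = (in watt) 0.2311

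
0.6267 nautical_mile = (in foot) 3808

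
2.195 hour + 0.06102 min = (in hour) 2.196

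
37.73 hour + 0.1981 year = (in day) 73.88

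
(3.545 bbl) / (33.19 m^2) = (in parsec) 5.503e-19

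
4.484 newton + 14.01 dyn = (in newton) 4.484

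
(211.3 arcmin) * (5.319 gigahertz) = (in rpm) 3.122e+09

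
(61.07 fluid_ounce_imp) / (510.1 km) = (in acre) 8.406e-13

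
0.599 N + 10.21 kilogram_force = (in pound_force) 22.64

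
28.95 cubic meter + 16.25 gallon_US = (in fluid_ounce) 9.81e+05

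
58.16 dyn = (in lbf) 0.0001307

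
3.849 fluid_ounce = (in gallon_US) 0.03007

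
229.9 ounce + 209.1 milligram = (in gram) 6518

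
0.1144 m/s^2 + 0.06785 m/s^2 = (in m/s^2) 0.1822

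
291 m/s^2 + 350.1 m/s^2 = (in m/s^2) 641.1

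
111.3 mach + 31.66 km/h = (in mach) 111.3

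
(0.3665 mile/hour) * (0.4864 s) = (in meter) 0.07969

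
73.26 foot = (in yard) 24.42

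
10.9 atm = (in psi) 160.2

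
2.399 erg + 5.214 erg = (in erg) 7.613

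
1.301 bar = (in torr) 975.8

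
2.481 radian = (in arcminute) 8529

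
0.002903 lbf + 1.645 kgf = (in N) 16.14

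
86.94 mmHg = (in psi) 1.681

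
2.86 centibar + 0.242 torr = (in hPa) 28.92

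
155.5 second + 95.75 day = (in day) 95.75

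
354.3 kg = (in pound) 781.1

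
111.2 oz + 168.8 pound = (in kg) 79.72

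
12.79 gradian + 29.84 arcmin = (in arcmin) 720.5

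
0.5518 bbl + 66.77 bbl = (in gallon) 2828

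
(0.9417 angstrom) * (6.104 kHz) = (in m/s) 5.748e-07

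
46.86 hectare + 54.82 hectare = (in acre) 251.3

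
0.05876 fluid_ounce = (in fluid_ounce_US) 0.05876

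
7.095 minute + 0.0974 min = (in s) 431.5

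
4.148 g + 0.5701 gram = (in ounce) 0.1664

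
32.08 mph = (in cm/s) 1434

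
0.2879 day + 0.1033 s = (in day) 0.2879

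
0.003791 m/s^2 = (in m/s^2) 0.003791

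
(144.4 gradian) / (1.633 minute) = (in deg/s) 1.326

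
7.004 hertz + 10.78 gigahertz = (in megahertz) 1.078e+04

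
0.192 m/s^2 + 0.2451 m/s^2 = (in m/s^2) 0.4371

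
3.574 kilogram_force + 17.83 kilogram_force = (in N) 209.9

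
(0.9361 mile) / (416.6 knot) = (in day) 8.136e-05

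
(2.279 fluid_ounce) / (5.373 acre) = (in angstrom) 31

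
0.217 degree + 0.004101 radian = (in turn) 0.001255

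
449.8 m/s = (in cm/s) 4.498e+04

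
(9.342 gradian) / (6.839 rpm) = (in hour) 5.692e-05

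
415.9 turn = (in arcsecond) 5.39e+08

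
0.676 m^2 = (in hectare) 6.76e-05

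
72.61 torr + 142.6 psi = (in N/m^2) 9.929e+05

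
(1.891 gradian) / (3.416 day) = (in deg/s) 5.766e-06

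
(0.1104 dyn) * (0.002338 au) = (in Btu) 0.366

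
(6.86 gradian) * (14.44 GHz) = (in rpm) 1.486e+10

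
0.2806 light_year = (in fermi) 2.655e+30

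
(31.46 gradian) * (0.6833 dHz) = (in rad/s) 0.03377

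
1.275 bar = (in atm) 1.258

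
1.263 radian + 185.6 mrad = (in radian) 1.449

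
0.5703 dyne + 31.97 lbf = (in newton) 142.2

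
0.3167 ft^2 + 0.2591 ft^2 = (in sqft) 0.5758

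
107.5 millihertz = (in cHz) 10.75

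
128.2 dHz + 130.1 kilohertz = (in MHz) 0.1301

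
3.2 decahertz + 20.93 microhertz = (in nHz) 3.2e+10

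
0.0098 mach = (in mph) 7.464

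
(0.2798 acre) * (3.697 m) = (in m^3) 4186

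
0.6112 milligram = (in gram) 0.0006112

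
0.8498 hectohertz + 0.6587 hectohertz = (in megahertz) 0.0001509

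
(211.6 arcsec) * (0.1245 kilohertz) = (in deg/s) 7.318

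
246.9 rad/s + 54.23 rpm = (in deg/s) 1.447e+04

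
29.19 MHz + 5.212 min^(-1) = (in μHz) 2.919e+13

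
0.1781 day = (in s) 1.539e+04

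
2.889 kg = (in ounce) 101.9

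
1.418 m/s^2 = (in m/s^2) 1.418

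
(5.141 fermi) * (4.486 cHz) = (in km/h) 8.303e-16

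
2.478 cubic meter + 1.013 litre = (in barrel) 15.59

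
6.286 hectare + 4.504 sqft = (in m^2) 6.286e+04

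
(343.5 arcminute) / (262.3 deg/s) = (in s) 0.02183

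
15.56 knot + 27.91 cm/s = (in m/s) 8.284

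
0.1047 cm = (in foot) 0.003435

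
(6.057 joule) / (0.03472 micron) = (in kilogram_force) 1.779e+07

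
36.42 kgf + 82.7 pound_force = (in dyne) 7.25e+07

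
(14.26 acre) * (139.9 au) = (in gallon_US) 3.191e+20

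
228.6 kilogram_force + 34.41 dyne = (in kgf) 228.6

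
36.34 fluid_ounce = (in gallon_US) 0.2839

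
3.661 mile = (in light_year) 6.228e-13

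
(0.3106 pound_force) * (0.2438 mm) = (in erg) 3368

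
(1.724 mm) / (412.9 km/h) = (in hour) 4.175e-09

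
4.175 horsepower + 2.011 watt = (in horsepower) 4.178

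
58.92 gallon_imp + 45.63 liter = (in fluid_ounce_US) 1.06e+04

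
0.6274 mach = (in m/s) 213.6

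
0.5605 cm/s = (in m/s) 0.005605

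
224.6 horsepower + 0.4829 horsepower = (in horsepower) 225.1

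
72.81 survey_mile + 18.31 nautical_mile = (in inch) 5.948e+06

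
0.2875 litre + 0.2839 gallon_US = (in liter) 1.362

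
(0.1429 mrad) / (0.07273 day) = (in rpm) 2.172e-07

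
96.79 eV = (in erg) 1.551e-10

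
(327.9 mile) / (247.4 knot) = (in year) 0.0001315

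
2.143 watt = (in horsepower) 0.002874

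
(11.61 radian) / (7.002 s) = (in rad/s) 1.658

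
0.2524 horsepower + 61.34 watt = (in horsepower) 0.3347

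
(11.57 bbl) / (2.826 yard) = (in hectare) 7.118e-05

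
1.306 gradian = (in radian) 0.02051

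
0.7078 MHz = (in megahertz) 0.7078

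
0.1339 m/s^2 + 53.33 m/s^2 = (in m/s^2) 53.46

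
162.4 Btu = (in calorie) 4.095e+04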